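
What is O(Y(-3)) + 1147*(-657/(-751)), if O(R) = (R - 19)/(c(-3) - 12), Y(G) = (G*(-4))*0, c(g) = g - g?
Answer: 9057217/9012 ≈ 1005.0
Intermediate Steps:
c(g) = 0
Y(G) = 0 (Y(G) = -4*G*0 = 0)
O(R) = 19/12 - R/12 (O(R) = (R - 19)/(0 - 12) = (-19 + R)/(-12) = (-19 + R)*(-1/12) = 19/12 - R/12)
O(Y(-3)) + 1147*(-657/(-751)) = (19/12 - 1/12*0) + 1147*(-657/(-751)) = (19/12 + 0) + 1147*(-657*(-1/751)) = 19/12 + 1147*(657/751) = 19/12 + 753579/751 = 9057217/9012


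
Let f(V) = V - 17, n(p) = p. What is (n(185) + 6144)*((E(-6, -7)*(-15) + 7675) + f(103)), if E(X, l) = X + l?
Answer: 50353524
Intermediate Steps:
f(V) = -17 + V
(n(185) + 6144)*((E(-6, -7)*(-15) + 7675) + f(103)) = (185 + 6144)*(((-6 - 7)*(-15) + 7675) + (-17 + 103)) = 6329*((-13*(-15) + 7675) + 86) = 6329*((195 + 7675) + 86) = 6329*(7870 + 86) = 6329*7956 = 50353524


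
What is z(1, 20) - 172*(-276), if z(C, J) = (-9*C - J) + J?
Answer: 47463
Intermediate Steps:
z(C, J) = -9*C (z(C, J) = (-J - 9*C) + J = -9*C)
z(1, 20) - 172*(-276) = -9*1 - 172*(-276) = -9 + 47472 = 47463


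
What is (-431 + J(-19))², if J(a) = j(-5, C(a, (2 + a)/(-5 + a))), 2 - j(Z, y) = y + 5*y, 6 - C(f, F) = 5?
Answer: 189225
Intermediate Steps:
C(f, F) = 1 (C(f, F) = 6 - 1*5 = 6 - 5 = 1)
j(Z, y) = 2 - 6*y (j(Z, y) = 2 - (y + 5*y) = 2 - 6*y)
J(a) = -4 (J(a) = 2 - 6*1 = 2 - 6 = -4)
(-431 + J(-19))² = (-431 - 4)² = (-435)² = 189225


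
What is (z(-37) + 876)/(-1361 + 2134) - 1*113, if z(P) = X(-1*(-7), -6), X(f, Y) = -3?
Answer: -86476/773 ≈ -111.87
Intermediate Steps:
z(P) = -3
(z(-37) + 876)/(-1361 + 2134) - 1*113 = (-3 + 876)/(-1361 + 2134) - 1*113 = 873/773 - 113 = -86476/773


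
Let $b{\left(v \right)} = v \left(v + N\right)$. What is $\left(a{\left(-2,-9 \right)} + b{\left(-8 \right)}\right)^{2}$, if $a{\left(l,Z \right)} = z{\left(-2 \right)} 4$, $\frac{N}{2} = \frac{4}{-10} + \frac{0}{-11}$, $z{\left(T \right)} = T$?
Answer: $\frac{97344}{25} \approx 3893.8$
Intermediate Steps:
$N = - \frac{4}{5}$ ($N = 2 \left(\frac{4}{-10} + \frac{0}{-11}\right) = 2 \left(4 \left(- \frac{1}{10}\right) + 0 \left(- \frac{1}{11}\right)\right) = 2 \left(- \frac{2}{5} + 0\right) = 2 \left(- \frac{2}{5}\right) = - \frac{4}{5} \approx -0.8$)
$b{\left(v \right)} = v \left(- \frac{4}{5} + v\right)$ ($b{\left(v \right)} = v \left(v - \frac{4}{5}\right) = v \left(- \frac{4}{5} + v\right)$)
$a{\left(l,Z \right)} = -8$ ($a{\left(l,Z \right)} = \left(-2\right) 4 = -8$)
$\left(a{\left(-2,-9 \right)} + b{\left(-8 \right)}\right)^{2} = \left(-8 + \frac{1}{5} \left(-8\right) \left(-4 + 5 \left(-8\right)\right)\right)^{2} = \left(-8 + \frac{1}{5} \left(-8\right) \left(-4 - 40\right)\right)^{2} = \left(-8 + \frac{1}{5} \left(-8\right) \left(-44\right)\right)^{2} = \left(-8 + \frac{352}{5}\right)^{2} = \left(\frac{312}{5}\right)^{2} = \frac{97344}{25}$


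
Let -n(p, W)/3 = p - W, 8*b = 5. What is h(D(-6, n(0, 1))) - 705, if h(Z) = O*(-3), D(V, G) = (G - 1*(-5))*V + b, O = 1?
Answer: -708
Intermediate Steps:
b = 5/8 (b = (⅛)*5 = 5/8 ≈ 0.62500)
n(p, W) = -3*p + 3*W (n(p, W) = -3*(p - W) = -3*p + 3*W)
D(V, G) = 5/8 + V*(5 + G) (D(V, G) = (G - 1*(-5))*V + 5/8 = (G + 5)*V + 5/8 = (5 + G)*V + 5/8 = V*(5 + G) + 5/8 = 5/8 + V*(5 + G))
h(Z) = -3 (h(Z) = 1*(-3) = -3)
h(D(-6, n(0, 1))) - 705 = -3 - 705 = -708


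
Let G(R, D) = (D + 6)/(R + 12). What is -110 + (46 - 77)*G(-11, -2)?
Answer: -234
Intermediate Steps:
G(R, D) = (6 + D)/(12 + R)
-110 + (46 - 77)*G(-11, -2) = -110 + (46 - 77)*((6 - 2)/(12 - 11)) = -110 - 31*4/1 = -110 - 31*4 = -110 - 124 = -234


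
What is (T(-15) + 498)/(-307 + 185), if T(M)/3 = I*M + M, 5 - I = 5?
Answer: -453/122 ≈ -3.7131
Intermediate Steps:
I = 0 (I = 5 - 1*5 = 5 - 5 = 0)
T(M) = 3*M (T(M) = 3*(0*M + M) = 3*(0 + M) = 3*M)
(T(-15) + 498)/(-307 + 185) = (3*(-15) + 498)/(-307 + 185) = (-45 + 498)/(-122) = 453*(-1/122) = -453/122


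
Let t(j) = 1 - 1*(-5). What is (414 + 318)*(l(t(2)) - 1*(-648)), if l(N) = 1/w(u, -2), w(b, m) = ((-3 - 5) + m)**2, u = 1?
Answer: 11858583/25 ≈ 4.7434e+5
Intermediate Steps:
w(b, m) = (-8 + m)**2
t(j) = 6 (t(j) = 1 + 5 = 6)
l(N) = 1/100 (l(N) = 1/((-8 - 2)**2) = 1/((-10)**2) = 1/100)
(414 + 318)*(l(t(2)) - 1*(-648)) = (414 + 318)*(1/100 - 1*(-648)) = 732*(1/100 + 648) = 732*(64801/100) = 11858583/25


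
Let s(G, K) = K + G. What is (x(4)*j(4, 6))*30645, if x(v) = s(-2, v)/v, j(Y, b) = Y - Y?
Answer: 0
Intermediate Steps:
s(G, K) = G + K
j(Y, b) = 0
x(v) = (-2 + v)/v
(x(4)*j(4, 6))*30645 = (((-2 + 4)/4)*0)*30645 = (((¼)*2)*0)*30645 = ((½)*0)*30645 = 0*30645 = 0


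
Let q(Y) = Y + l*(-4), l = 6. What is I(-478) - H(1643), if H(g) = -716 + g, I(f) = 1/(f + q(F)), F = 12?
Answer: -454231/490 ≈ -927.00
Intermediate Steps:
q(Y) = -24 + Y (q(Y) = Y + 6*(-4) = Y - 24 = -24 + Y)
I(f) = 1/(-12 + f) (I(f) = 1/(f + (-24 + 12)) = 1/(f - 12) = 1/(-12 + f))
I(-478) - H(1643) = 1/(-12 - 478) - (-716 + 1643) = 1/(-490) - 1*927 = -1/490 - 927 = -454231/490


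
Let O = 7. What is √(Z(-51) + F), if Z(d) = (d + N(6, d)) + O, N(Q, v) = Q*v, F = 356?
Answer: √6 ≈ 2.4495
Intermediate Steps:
Z(d) = 7 + 7*d (Z(d) = (d + 6*d) + 7 = 7*d + 7 = 7 + 7*d)
√(Z(-51) + F) = √((7 + 7*(-51)) + 356) = √((7 - 357) + 356) = √(-350 + 356) = √6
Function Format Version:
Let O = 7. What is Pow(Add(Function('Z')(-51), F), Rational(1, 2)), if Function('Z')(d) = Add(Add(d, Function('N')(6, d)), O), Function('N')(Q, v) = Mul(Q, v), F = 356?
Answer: Pow(6, Rational(1, 2)) ≈ 2.4495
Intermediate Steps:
Function('Z')(d) = Add(7, Mul(7, d)) (Function('Z')(d) = Add(Add(d, Mul(6, d)), 7) = Add(Mul(7, d), 7) = Add(7, Mul(7, d)))
Pow(Add(Function('Z')(-51), F), Rational(1, 2)) = Pow(Add(Add(7, Mul(7, -51)), 356), Rational(1, 2)) = Pow(Add(Add(7, -357), 356), Rational(1, 2)) = Pow(Add(-350, 356), Rational(1, 2)) = Pow(6, Rational(1, 2))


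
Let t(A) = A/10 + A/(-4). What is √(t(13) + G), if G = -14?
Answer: I*√1595/10 ≈ 3.9937*I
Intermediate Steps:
t(A) = -3*A/20 (t(A) = A*(⅒) + A*(-¼) = A/10 - A/4 = -3*A/20)
√(t(13) + G) = √(-3/20*13 - 14) = √(-39/20 - 14) = √(-319/20) = I*√1595/10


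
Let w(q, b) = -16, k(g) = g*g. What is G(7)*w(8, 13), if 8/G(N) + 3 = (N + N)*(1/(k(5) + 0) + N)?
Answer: -3200/2389 ≈ -1.3395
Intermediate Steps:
k(g) = g**2
G(N) = 8/(-3 + 2*N*(1/25 + N)) (G(N) = 8/(-3 + (N + N)*(1/(5**2 + 0) + N)) = 8/(-3 + (2*N)*(1/(25 + 0) + N)) = 8/(-3 + (2*N)*(1/25 + N)) = 8/(-3 + 2*N*(1/25 + N)))
G(7)*w(8, 13) = (200/(-75 + 2*7 + 50*7**2))*(-16) = (200/(-75 + 14 + 50*49))*(-16) = (200/(-75 + 14 + 2450))*(-16) = (200/2389)*(-16) = -3200/2389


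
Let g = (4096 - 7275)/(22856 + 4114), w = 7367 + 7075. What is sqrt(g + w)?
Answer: sqrt(10504749220170)/26970 ≈ 120.17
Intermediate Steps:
w = 14442
g = -3179/26970 ≈ -0.11787
sqrt(g + w) = sqrt(-3179/26970 + 14442) = sqrt(389497561/26970) = sqrt(10504749220170)/26970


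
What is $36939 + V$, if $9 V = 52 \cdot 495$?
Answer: $39799$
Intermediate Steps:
$V = 2860$ ($V = \frac{52 \cdot 495}{9} = \frac{1}{9} \cdot 25740 = 2860$)
$36939 + V = 36939 + 2860 = 39799$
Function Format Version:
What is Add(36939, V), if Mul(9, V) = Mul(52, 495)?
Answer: 39799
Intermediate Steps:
V = 2860 (V = Mul(Rational(1, 9), Mul(52, 495)) = Mul(Rational(1, 9), 25740) = 2860)
Add(36939, V) = Add(36939, 2860) = 39799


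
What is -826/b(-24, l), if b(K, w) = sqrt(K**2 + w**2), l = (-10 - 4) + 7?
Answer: -826/25 ≈ -33.040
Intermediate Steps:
l = -7 (l = -14 + 7 = -7)
-826/b(-24, l) = -826/sqrt((-24)**2 + (-7)**2) = -826/sqrt(576 + 49) = -826/(sqrt(625)) = -826/25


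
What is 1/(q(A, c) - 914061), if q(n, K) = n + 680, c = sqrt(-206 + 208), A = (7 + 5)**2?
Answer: -1/913237 ≈ -1.0950e-6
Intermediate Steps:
A = 144 (A = 12**2 = 144)
c = sqrt(2) ≈ 1.4142
q(n, K) = 680 + n
1/(q(A, c) - 914061) = 1/((680 + 144) - 914061) = 1/(824 - 914061) = 1/(-913237) = -1/913237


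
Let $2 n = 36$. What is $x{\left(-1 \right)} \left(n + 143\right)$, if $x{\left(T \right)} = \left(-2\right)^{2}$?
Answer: $644$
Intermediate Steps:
$n = 18$ ($n = \frac{1}{2} \cdot 36 = 18$)
$x{\left(T \right)} = 4$
$x{\left(-1 \right)} \left(n + 143\right) = 4 \left(18 + 143\right) = 4 \cdot 161 = 644$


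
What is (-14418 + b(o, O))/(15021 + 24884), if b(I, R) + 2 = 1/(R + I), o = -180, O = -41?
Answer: -3186821/8819005 ≈ -0.36136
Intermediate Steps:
b(I, R) = -2 + 1/(I + R) (b(I, R) = -2 + 1/(R + I) = -2 + 1/(I + R))
(-14418 + b(o, O))/(15021 + 24884) = (-14418 + (1 - 2*(-180) - 2*(-41))/(-180 - 41))/(15021 + 24884) = (-14418 + (1 + 360 + 82)/(-221))/39905 = (-14418 - 1/221*443)*(1/39905) = (-14418 - 443/221)*(1/39905) = -3186821/221*1/39905 = -3186821/8819005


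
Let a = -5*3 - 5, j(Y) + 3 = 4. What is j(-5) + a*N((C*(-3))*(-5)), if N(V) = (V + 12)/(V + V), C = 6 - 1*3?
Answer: -35/3 ≈ -11.667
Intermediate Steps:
j(Y) = 1 (j(Y) = -3 + 4 = 1)
C = 3 (C = 6 - 3 = 3)
N(V) = (12 + V)/(2*V) (N(V) = (12 + V)/((2*V)) = (12 + V)*(1/(2*V)) = (12 + V)/(2*V))
a = -20 (a = -15 - 5 = -20)
j(-5) + a*N((C*(-3))*(-5)) = 1 - 10*(12 + (3*(-3))*(-5))/((3*(-3))*(-5)) = 1 - 10*(12 - 9*(-5))/((-9*(-5))) = 1 - 10*(12 + 45)/45 = 1 - 10*57/45 = 1 - 20*19/30 = 1 - 38/3 = -35/3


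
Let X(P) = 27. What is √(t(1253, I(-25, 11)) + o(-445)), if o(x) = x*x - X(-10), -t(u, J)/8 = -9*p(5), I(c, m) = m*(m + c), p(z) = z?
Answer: 41*√118 ≈ 445.37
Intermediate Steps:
I(c, m) = m*(c + m)
t(u, J) = 360 (t(u, J) = -(-72)*5 = -8*(-45) = 360)
o(x) = -27 + x² (o(x) = x*x - 1*27 = x² - 27 = -27 + x²)
√(t(1253, I(-25, 11)) + o(-445)) = √(360 + (-27 + (-445)²)) = √(360 + (-27 + 198025)) = √(360 + 197998) = √198358 = 41*√118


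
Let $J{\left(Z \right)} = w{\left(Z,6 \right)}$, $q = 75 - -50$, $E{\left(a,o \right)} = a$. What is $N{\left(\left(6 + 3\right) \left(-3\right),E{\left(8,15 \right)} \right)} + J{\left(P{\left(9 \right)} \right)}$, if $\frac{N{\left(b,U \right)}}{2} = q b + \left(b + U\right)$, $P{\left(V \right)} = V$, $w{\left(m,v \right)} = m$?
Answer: $-6779$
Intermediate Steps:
$q = 125$ ($q = 75 + 50 = 125$)
$J{\left(Z \right)} = Z$
$N{\left(b,U \right)} = 2 U + 252 b$ ($N{\left(b,U \right)} = 2 \left(125 b + \left(b + U\right)\right) = 2 \left(125 b + \left(U + b\right)\right) = 2 \left(U + 126 b\right) = 2 U + 252 b$)
$N{\left(\left(6 + 3\right) \left(-3\right),E{\left(8,15 \right)} \right)} + J{\left(P{\left(9 \right)} \right)} = \left(2 \cdot 8 + 252 \left(6 + 3\right) \left(-3\right)\right) + 9 = \left(16 + 252 \cdot 9 \left(-3\right)\right) + 9 = \left(16 + 252 \left(-27\right)\right) + 9 = \left(16 - 6804\right) + 9 = -6788 + 9 = -6779$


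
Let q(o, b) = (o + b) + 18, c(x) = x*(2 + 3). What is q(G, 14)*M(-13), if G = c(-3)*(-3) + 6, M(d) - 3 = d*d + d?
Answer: 13197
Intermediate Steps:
c(x) = 5*x (c(x) = x*5 = 5*x)
M(d) = 3 + d + d² (M(d) = 3 + (d*d + d) = 3 + (d² + d) = 3 + (d + d²) = 3 + d + d²)
G = 51 (G = (5*(-3))*(-3) + 6 = -15*(-3) + 6 = 45 + 6 = 51)
q(o, b) = 18 + b + o (q(o, b) = (b + o) + 18 = 18 + b + o)
q(G, 14)*M(-13) = (18 + 14 + 51)*(3 - 13 + (-13)²) = 83*(3 - 13 + 169) = 83*159 = 13197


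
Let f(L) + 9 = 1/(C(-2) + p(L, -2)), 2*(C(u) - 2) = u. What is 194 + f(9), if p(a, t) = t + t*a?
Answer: 3514/19 ≈ 184.95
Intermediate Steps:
p(a, t) = t + a*t
C(u) = 2 + u/2
f(L) = -9 + 1/(-1 - 2*L) (f(L) = -9 + 1/((2 + (½)*(-2)) - 2*(1 + L)) = -9 + 1/((2 - 1) + (-2 - 2*L)) = -9 + 1/(1 + (-2 - 2*L)) = -9 + 1/(-1 - 2*L))
194 + f(9) = 194 + 2*(-5 - 9*9)/(1 + 2*9) = 194 + 2*(-5 - 81)/(1 + 18) = 194 + 2*(-86)/19 = 194 + 2*(1/19)*(-86) = 194 - 172/19 = 3514/19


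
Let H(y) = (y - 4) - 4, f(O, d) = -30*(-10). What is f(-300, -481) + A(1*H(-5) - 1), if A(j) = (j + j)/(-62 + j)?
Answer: 5707/19 ≈ 300.37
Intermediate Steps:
f(O, d) = 300
H(y) = -8 + y (H(y) = (-4 + y) - 4 = -8 + y)
A(j) = 2*j/(-62 + j) (A(j) = (2*j)/(-62 + j) = 2*j/(-62 + j))
f(-300, -481) + A(1*H(-5) - 1) = 300 + 2*(1*(-8 - 5) - 1)/(-62 + (1*(-8 - 5) - 1)) = 300 + 2*(1*(-13) - 1)/(-62 + (1*(-13) - 1)) = 300 + 2*(-13 - 1)/(-62 + (-13 - 1)) = 300 + 2*(-14)/(-62 - 14) = 300 + 2*(-14)/(-76) = 300 + 2*(-14)*(-1/76) = 300 + 7/19 = 5707/19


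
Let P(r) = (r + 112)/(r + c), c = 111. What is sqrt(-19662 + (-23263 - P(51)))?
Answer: I*sqrt(13908026)/18 ≈ 207.19*I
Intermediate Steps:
P(r) = (112 + r)/(111 + r) (P(r) = (r + 112)/(r + 111) = (112 + r)/(111 + r))
sqrt(-19662 + (-23263 - P(51))) = sqrt(-19662 + (-23263 - (112 + 51)/(111 + 51))) = sqrt(-19662 + (-23263 - 163/162)) = sqrt(-19662 - 3768769/162) = sqrt(-6954013/162) = I*sqrt(13908026)/18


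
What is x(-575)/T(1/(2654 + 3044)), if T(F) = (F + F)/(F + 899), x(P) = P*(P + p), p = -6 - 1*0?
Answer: 1711300189725/2 ≈ 8.5565e+11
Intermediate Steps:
p = -6 (p = -6 + 0 = -6)
x(P) = P*(-6 + P) (x(P) = P*(P - 6) = P*(-6 + P))
T(F) = 2*F/(899 + F) (T(F) = (2*F)/(899 + F) = 2*F/(899 + F))
x(-575)/T(1/(2654 + 3044)) = (-575*(-6 - 575))/((2/((2654 + 3044)*(899 + 1/(2654 + 3044))))) = (-575*(-581))/((2/(5698*(899 + 1/5698)))) = 334075/((2*(1/5698)/(899 + 1/5698))) = 334075/((2*(1/5698)/(5122503/5698))) = 334075/((2*(1/5698)*(5698/5122503))) = 334075/(2/5122503) = 334075*(5122503/2) = 1711300189725/2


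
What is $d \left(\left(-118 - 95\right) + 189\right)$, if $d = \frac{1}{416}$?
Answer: $- \frac{3}{52} \approx -0.057692$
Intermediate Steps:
$d = \frac{1}{416} \approx 0.0024038$
$d \left(\left(-118 - 95\right) + 189\right) = \frac{\left(-118 - 95\right) + 189}{416} = \frac{-213 + 189}{416} = \frac{1}{416} \left(-24\right) = - \frac{3}{52}$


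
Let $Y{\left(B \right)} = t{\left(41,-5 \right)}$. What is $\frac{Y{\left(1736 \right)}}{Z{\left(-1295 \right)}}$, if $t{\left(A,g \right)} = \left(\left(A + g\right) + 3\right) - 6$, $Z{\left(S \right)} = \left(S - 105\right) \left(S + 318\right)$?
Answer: $\frac{33}{1367800} \approx 2.4126 \cdot 10^{-5}$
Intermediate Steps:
$Z{\left(S \right)} = \left(-105 + S\right) \left(318 + S\right)$
$t{\left(A,g \right)} = -3 + A + g$ ($t{\left(A,g \right)} = \left(3 + A + g\right) - 6 = -3 + A + g$)
$Y{\left(B \right)} = 33$ ($Y{\left(B \right)} = -3 + 41 - 5 = 33$)
$\frac{Y{\left(1736 \right)}}{Z{\left(-1295 \right)}} = \frac{33}{-33390 + \left(-1295\right)^{2} + 213 \left(-1295\right)} = \frac{33}{-33390 + 1677025 - 275835} = \frac{33}{1367800}$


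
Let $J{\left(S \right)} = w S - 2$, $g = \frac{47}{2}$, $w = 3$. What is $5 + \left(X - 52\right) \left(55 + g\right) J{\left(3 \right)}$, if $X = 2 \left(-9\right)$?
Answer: $-38460$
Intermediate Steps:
$g = \frac{47}{2}$ ($g = 47 \cdot \frac{1}{2} = \frac{47}{2} \approx 23.5$)
$X = -18$
$J{\left(S \right)} = -2 + 3 S$ ($J{\left(S \right)} = 3 S - 2 = -2 + 3 S$)
$5 + \left(X - 52\right) \left(55 + g\right) J{\left(3 \right)} = 5 + \left(-18 - 52\right) \left(55 + \frac{47}{2}\right) \left(-2 + 3 \cdot 3\right) = 5 + \left(-70\right) \frac{157}{2} \left(-2 + 9\right) = 5 - 38465 = -38460$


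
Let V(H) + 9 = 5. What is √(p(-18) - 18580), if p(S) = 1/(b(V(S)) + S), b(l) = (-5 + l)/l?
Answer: 4*I*√512113/21 ≈ 136.31*I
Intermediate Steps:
V(H) = -4 (V(H) = -9 + 5 = -4)
b(l) = (-5 + l)/l
p(S) = 1/(9/4 + S) (p(S) = 1/((-5 - 4)/(-4) + S) = 1/(-¼*(-9) + S) = 1/(9/4 + S))
√(p(-18) - 18580) = √(4/(9 + 4*(-18)) - 18580) = √(4/(9 - 72) - 18580) = √(4/(-63) - 18580) = √(4*(-1/63) - 18580) = √(-4/63 - 18580) = √(-1170544/63) = 4*I*√512113/21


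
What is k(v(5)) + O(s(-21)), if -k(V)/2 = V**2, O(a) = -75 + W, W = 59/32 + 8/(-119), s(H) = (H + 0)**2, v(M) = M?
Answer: -469235/3808 ≈ -123.22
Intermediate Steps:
s(H) = H**2
W = 6765/3808 (W = 59*(1/32) + 8*(-1/119) = 59/32 - 8/119 = 6765/3808 ≈ 1.7765)
O(a) = -278835/3808 (O(a) = -75 + 6765/3808 = -278835/3808)
k(V) = -2*V**2
k(v(5)) + O(s(-21)) = -2*5**2 - 278835/3808 = -2*25 - 278835/3808 = -50 - 278835/3808 = -469235/3808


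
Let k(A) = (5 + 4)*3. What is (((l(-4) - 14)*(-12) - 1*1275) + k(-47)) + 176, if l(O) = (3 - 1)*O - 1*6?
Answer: -736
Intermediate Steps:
k(A) = 27 (k(A) = 9*3 = 27)
l(O) = -6 + 2*O (l(O) = 2*O - 6 = -6 + 2*O)
(((l(-4) - 14)*(-12) - 1*1275) + k(-47)) + 176 = ((((-6 + 2*(-4)) - 14)*(-12) - 1*1275) + 27) + 176 = ((((-6 - 8) - 14)*(-12) - 1275) + 27) + 176 = (((-14 - 14)*(-12) - 1275) + 27) + 176 = ((-28*(-12) - 1275) + 27) + 176 = ((336 - 1275) + 27) + 176 = (-939 + 27) + 176 = -912 + 176 = -736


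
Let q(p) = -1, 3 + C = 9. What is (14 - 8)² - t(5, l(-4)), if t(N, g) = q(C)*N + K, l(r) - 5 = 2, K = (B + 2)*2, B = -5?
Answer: 47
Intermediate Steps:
C = 6 (C = -3 + 9 = 6)
K = -6 (K = (-5 + 2)*2 = -3*2 = -6)
l(r) = 7 (l(r) = 5 + 2 = 7)
t(N, g) = -6 - N (t(N, g) = -N - 6 = -6 - N)
(14 - 8)² - t(5, l(-4)) = (14 - 8)² - (-6 - 1*5) = 6² - (-6 - 5) = 36 - 1*(-11) = 36 + 11 = 47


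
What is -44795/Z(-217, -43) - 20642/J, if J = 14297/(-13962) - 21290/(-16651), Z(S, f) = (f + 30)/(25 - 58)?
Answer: -149884560340407/769491229 ≈ -1.9478e+5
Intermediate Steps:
Z(S, f) = -10/11 - f/33 (Z(S, f) = (30 + f)/(-33) = (30 + f)*(-1/33) = -10/11 - f/33)
J = 59191633/232481262 (J = 14297*(-1/13962) - 21290*(-1/16651) = -14297/13962 + 21290/16651 = 59191633/232481262 ≈ 0.25461)
-44795/Z(-217, -43) - 20642/J = -44795/(-10/11 - 1/33*(-43)) - 20642/59191633/232481262 = -44795/(-10/11 + 43/33) - 20642*232481262/59191633 = -44795/13/33 - 4798878210204/59191633 = -44795*33/13 - 4798878210204/59191633 = -1478235/13 - 4798878210204/59191633 = -149884560340407/769491229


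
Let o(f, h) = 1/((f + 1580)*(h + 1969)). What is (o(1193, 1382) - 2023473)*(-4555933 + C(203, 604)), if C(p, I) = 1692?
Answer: 85632321899973176498/9292323 ≈ 9.2154e+12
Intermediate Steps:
o(f, h) = 1/((1580 + f)*(1969 + h))
(o(1193, 1382) - 2023473)*(-4555933 + C(203, 604)) = (1/(3111020 + 1580*1382 + 1969*1193 + 1193*1382) - 2023473)*(-4555933 + 1692) = (1/(3111020 + 2183560 + 2349017 + 1648726) - 2023473)*(-4554241) = (1/9292323 - 2023473)*(-4554241) = -18802764697778/9292323*(-4554241) = 85632321899973176498/9292323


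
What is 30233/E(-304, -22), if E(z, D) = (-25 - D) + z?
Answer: -30233/307 ≈ -98.479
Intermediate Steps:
E(z, D) = -25 + z - D
30233/E(-304, -22) = 30233/(-25 - 304 - 1*(-22)) = 30233/(-25 - 304 + 22) = 30233/(-307) = 30233*(-1/307) = -30233/307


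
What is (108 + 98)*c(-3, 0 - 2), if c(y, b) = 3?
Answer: 618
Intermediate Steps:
(108 + 98)*c(-3, 0 - 2) = (108 + 98)*3 = 206*3 = 618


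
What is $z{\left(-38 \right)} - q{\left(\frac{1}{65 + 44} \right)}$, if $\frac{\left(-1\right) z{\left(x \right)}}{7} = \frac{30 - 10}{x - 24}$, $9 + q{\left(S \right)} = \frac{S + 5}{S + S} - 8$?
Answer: $- \frac{7866}{31} \approx -253.74$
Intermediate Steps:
$q{\left(S \right)} = -17 + \frac{5 + S}{2 S}$ ($q{\left(S \right)} = -9 + \left(\frac{S + 5}{S + S} - 8\right) = -9 - \left(8 - \frac{5 + S}{2 S}\right) = -17 + \frac{5 + S}{2 S}$)
$z{\left(x \right)} = - \frac{140}{-24 + x}$ ($z{\left(x \right)} = - 7 \frac{30 - 10}{x - 24} = - 7 \frac{20}{-24 + x} = - \frac{140}{-24 + x}$)
$z{\left(-38 \right)} - q{\left(\frac{1}{65 + 44} \right)} = - \frac{140}{-24 - 38} - \frac{5 - \frac{33}{65 + 44}}{2 \frac{1}{65 + 44}} = - \frac{140}{-62} - \frac{5 - \frac{33}{109}}{2 \cdot \frac{1}{109}} = \left(-140\right) \left(- \frac{1}{62}\right) - \frac{\frac{1}{\frac{1}{109}} \left(5 - \frac{33}{109}\right)}{2} = \frac{70}{31} - \frac{1}{2} \cdot 109 \left(5 - \frac{33}{109}\right) = \frac{70}{31} - \frac{1}{2} \cdot 109 \cdot \frac{512}{109} = \frac{70}{31} - 256 = - \frac{7866}{31}$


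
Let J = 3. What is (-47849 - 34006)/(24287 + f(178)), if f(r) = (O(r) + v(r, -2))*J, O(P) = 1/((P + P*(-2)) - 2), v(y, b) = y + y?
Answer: -4911300/1521299 ≈ -3.2284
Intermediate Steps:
v(y, b) = 2*y
O(P) = 1/(-2 - P) (O(P) = 1/((P - 2*P) - 2) = 1/(-P - 2) = 1/(-2 - P))
f(r) = -3/(2 + r) + 6*r (f(r) = (-1/(2 + r) + 2*r)*3 = -3/(2 + r) + 6*r)
(-47849 - 34006)/(24287 + f(178)) = (-47849 - 34006)/(24287 + 3*(-1 + 2*178*(2 + 178))/(2 + 178)) = -81855/(24287 + 3*(-1 + 2*178*180)/180) = -81855/(24287 + 3*(1/180)*(-1 + 64080)) = -81855/(24287 + 3*(1/180)*64079) = -81855/(24287 + 64079/60) = -81855/1521299/60 = -81855*60/1521299 = -4911300/1521299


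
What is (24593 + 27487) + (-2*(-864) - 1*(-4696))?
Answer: 58504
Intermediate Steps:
(24593 + 27487) + (-2*(-864) - 1*(-4696)) = 52080 + (1728 + 4696) = 52080 + 6424 = 58504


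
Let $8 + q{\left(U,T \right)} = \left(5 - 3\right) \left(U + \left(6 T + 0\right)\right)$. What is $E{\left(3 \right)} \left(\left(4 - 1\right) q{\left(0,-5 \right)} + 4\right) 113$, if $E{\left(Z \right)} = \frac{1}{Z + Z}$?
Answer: $- \frac{11300}{3} \approx -3766.7$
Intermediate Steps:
$E{\left(Z \right)} = \frac{1}{2 Z}$
$q{\left(U,T \right)} = -8 + 2 U + 12 T$ ($q{\left(U,T \right)} = -8 + \left(5 - 3\right) \left(U + \left(6 T + 0\right)\right) = -8 + 2 \left(U + 6 T\right) = -8 + \left(2 U + 12 T\right) = -8 + 2 U + 12 T$)
$E{\left(3 \right)} \left(\left(4 - 1\right) q{\left(0,-5 \right)} + 4\right) 113 = \frac{1}{2 \cdot 3} \left(\left(4 - 1\right) \left(-8 + 2 \cdot 0 + 12 \left(-5\right)\right) + 4\right) 113 = \frac{1}{2} \cdot \frac{1}{3} \left(\left(4 - 1\right) \left(-8 + 0 - 60\right) + 4\right) 113 = \frac{3 \left(-68\right) + 4}{6} \cdot 113 = \frac{-204 + 4}{6} \cdot 113 = \frac{1}{6} \left(-200\right) 113 = \left(- \frac{100}{3}\right) 113 = - \frac{11300}{3}$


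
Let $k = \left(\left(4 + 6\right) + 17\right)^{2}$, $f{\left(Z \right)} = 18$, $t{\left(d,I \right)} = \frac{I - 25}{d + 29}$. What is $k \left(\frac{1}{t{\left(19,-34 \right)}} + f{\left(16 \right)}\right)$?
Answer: $\frac{739206}{59} \approx 12529.0$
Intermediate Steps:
$t{\left(d,I \right)} = \frac{-25 + I}{29 + d}$
$k = 729$ ($k = \left(10 + 17\right)^{2} = 27^{2} = 729$)
$k \left(\frac{1}{t{\left(19,-34 \right)}} + f{\left(16 \right)}\right) = 729 \left(\frac{1}{\frac{1}{29 + 19} \left(-25 - 34\right)} + 18\right) = 729 \left(\frac{1}{\frac{1}{48} \left(-59\right)} + 18\right) = 729 \left(\frac{1}{- \frac{59}{48}} + 18\right) = 729 \left(- \frac{48}{59} + 18\right) = 729 \cdot \frac{1014}{59} = \frac{739206}{59}$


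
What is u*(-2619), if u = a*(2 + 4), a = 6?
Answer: -94284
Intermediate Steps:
u = 36 (u = 6*(2 + 4) = 6*6 = 36)
u*(-2619) = 36*(-2619) = -94284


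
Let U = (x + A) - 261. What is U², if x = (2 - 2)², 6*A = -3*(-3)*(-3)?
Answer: 281961/4 ≈ 70490.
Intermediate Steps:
A = -9/2 (A = (-3*(-3)*(-3))/6 = (9*(-3))/6 = (⅙)*(-27) = -9/2 ≈ -4.5000)
x = 0 (x = 0² = 0)
U = -531/2 (U = (0 - 9/2) - 261 = -9/2 - 261 = -531/2 ≈ -265.50)
U² = (-531/2)² = 281961/4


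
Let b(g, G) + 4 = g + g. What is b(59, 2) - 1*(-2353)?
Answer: 2467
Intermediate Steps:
b(g, G) = -4 + 2*g (b(g, G) = -4 + (g + g) = -4 + 2*g)
b(59, 2) - 1*(-2353) = (-4 + 2*59) - 1*(-2353) = (-4 + 118) + 2353 = 114 + 2353 = 2467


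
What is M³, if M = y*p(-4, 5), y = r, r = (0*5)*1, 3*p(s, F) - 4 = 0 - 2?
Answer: 0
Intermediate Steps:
p(s, F) = ⅔ (p(s, F) = 4/3 + (0 - 2)/3 = 4/3 + (⅓)*(-2) = 4/3 - ⅔ = ⅔)
r = 0 (r = 0*1 = 0)
y = 0
M = 0 (M = 0*(⅔) = 0)
M³ = 0³ = 0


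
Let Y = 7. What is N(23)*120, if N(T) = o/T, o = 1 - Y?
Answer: -720/23 ≈ -31.304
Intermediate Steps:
o = -6 (o = 1 - 1*7 = 1 - 7 = -6)
N(T) = -6/T
N(23)*120 = -6/23*120 = -720/23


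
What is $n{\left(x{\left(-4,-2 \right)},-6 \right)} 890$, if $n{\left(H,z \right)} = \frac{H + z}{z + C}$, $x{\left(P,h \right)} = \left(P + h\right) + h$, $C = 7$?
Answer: $-12460$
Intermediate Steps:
$x{\left(P,h \right)} = P + 2 h$
$n{\left(H,z \right)} = \frac{H + z}{7 + z}$ ($n{\left(H,z \right)} = \frac{H + z}{z + 7} = \frac{H + z}{7 + z}$)
$n{\left(x{\left(-4,-2 \right)},-6 \right)} 890 = \frac{\left(-4 + 2 \left(-2\right)\right) - 6}{7 - 6} \cdot 890 = \frac{\left(-4 - 4\right) - 6}{1} \cdot 890 = 1 \left(-8 - 6\right) 890 = 1 \left(-14\right) 890 = \left(-14\right) 890 = -12460$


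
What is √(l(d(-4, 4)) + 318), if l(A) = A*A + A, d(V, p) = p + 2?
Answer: 6*√10 ≈ 18.974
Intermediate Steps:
d(V, p) = 2 + p
l(A) = A + A² (l(A) = A² + A = A + A²)
√(l(d(-4, 4)) + 318) = √((2 + 4)*(1 + (2 + 4)) + 318) = √(6*(1 + 6) + 318) = √(6*7 + 318) = √(42 + 318) = √360 = 6*√10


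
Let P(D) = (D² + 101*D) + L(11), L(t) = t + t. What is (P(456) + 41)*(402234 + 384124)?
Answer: 199778181690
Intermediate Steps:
L(t) = 2*t
P(D) = 22 + D² + 101*D (P(D) = (D² + 101*D) + 2*11 = (D² + 101*D) + 22 = 22 + D² + 101*D)
(P(456) + 41)*(402234 + 384124) = ((22 + 456² + 101*456) + 41)*(402234 + 384124) = ((22 + 207936 + 46056) + 41)*786358 = (254014 + 41)*786358 = 254055*786358 = 199778181690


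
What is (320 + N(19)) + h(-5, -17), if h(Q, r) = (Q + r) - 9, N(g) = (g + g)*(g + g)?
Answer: 1733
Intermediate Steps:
N(g) = 4*g² (N(g) = (2*g)*(2*g) = 4*g²)
h(Q, r) = -9 + Q + r
(320 + N(19)) + h(-5, -17) = (320 + 4*19²) + (-9 - 5 - 17) = (320 + 4*361) - 31 = (320 + 1444) - 31 = 1764 - 31 = 1733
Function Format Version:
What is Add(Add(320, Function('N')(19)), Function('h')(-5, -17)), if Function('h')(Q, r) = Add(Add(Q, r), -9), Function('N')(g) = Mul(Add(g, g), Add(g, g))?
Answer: 1733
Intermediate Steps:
Function('N')(g) = Mul(4, Pow(g, 2)) (Function('N')(g) = Mul(Mul(2, g), Mul(2, g)) = Mul(4, Pow(g, 2)))
Function('h')(Q, r) = Add(-9, Q, r)
Add(Add(320, Function('N')(19)), Function('h')(-5, -17)) = Add(Add(320, Mul(4, Pow(19, 2))), Add(-9, -5, -17)) = Add(Add(320, Mul(4, 361)), -31) = Add(Add(320, 1444), -31) = Add(1764, -31) = 1733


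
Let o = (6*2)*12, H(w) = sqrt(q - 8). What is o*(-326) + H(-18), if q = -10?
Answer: -46944 + 3*I*sqrt(2) ≈ -46944.0 + 4.2426*I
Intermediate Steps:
H(w) = 3*I*sqrt(2) (H(w) = sqrt(-10 - 8) = sqrt(-18) = 3*I*sqrt(2))
o = 144 (o = 12*12 = 144)
o*(-326) + H(-18) = 144*(-326) + 3*I*sqrt(2) = -46944 + 3*I*sqrt(2)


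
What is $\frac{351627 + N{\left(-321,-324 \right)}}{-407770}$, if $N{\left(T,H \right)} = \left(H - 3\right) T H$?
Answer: $\frac{33657681}{407770} \approx 82.541$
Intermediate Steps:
$N{\left(T,H \right)} = H T \left(-3 + H\right)$ ($N{\left(T,H \right)} = \left(-3 + H\right) H T = H T \left(-3 + H\right)$)
$\frac{351627 + N{\left(-321,-324 \right)}}{-407770} = \frac{351627 - - 104004 \left(-3 - 324\right)}{-407770} = \left(351627 - \left(-104004\right) \left(-327\right)\right) \left(- \frac{1}{407770}\right) = \left(351627 - 34009308\right) \left(- \frac{1}{407770}\right) = \left(-33657681\right) \left(- \frac{1}{407770}\right) = \frac{33657681}{407770}$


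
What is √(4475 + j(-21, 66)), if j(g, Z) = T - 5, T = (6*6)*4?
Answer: √4614 ≈ 67.926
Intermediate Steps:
T = 144 (T = 36*4 = 144)
j(g, Z) = 139 (j(g, Z) = 144 - 5 = 139)
√(4475 + j(-21, 66)) = √(4475 + 139) = √4614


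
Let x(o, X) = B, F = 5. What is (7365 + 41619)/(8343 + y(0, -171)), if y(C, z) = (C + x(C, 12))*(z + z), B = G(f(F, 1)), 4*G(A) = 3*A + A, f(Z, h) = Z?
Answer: 16328/2211 ≈ 7.3849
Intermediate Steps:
G(A) = A (G(A) = (3*A + A)/4 = (4*A)/4 = A)
B = 5
x(o, X) = 5
y(C, z) = 2*z*(5 + C) (y(C, z) = (C + 5)*(z + z) = (5 + C)*(2*z) = 2*z*(5 + C))
(7365 + 41619)/(8343 + y(0, -171)) = (7365 + 41619)/(8343 + 2*(-171)*(5 + 0)) = 48984/(8343 + 2*(-171)*5) = 48984/(8343 - 1710) = 48984/6633 = 48984*(1/6633) = 16328/2211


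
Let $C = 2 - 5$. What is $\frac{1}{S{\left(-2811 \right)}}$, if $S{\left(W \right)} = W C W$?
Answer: $- \frac{1}{23705163} \approx -4.2185 \cdot 10^{-8}$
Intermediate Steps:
$C = -3$ ($C = 2 - 5 = -3$)
$S{\left(W \right)} = - 3 W^{2}$ ($S{\left(W \right)} = W \left(-3\right) W = - 3 W W = - 3 W^{2}$)
$\frac{1}{S{\left(-2811 \right)}} = \frac{1}{\left(-3\right) \left(-2811\right)^{2}} = \frac{1}{\left(-3\right) 7901721} = \frac{1}{-23705163} = - \frac{1}{23705163}$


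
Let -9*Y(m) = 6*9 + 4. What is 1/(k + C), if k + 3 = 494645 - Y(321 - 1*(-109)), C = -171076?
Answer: 9/2912152 ≈ 3.0905e-6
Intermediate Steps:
Y(m) = -58/9 (Y(m) = -(6*9 + 4)/9 = -(54 + 4)/9 = -⅑*58 = -58/9)
k = 4451836/9 (k = -3 + (494645 - 1*(-58/9)) = -3 + (494645 + 58/9) = -3 + 4451863/9 = 4451836/9 ≈ 4.9465e+5)
1/(k + C) = 1/(4451836/9 - 171076) = 1/(2912152/9) = 9/2912152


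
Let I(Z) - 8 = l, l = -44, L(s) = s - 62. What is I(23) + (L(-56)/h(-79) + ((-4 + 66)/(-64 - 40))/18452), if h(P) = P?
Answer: -2615610353/75800816 ≈ -34.506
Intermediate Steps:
L(s) = -62 + s
I(Z) = -36 (I(Z) = 8 - 44 = -36)
I(23) + (L(-56)/h(-79) + ((-4 + 66)/(-64 - 40))/18452) = -36 + ((-62 - 56)/(-79) + ((-4 + 66)/(-64 - 40))/18452) = -36 + (-118*(-1/79) + (62/(-104))*(1/18452)) = -36 + (118/79 + (62*(-1/104))*(1/18452)) = -36 + (118/79 - 31/52*1/18452) = -36 + (118/79 - 31/959504) = -36 + 113219023/75800816 = -2615610353/75800816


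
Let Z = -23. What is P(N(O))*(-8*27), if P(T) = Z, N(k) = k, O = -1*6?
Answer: 4968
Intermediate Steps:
O = -6
P(T) = -23
P(N(O))*(-8*27) = -(-184)*27 = -23*(-216) = 4968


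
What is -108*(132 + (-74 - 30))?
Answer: -3024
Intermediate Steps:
-108*(132 + (-74 - 30)) = -108*(132 - 104) = -108*28 = -3024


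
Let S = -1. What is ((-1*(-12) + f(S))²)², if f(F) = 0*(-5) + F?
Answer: 14641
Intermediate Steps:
f(F) = F (f(F) = 0 + F = F)
((-1*(-12) + f(S))²)² = ((-1*(-12) - 1)²)² = ((12 - 1)²)² = (11²)² = 121² = 14641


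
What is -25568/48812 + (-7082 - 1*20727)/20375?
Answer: -469590227/248636125 ≈ -1.8887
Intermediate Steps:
-25568/48812 + (-7082 - 1*20727)/20375 = -25568*1/48812 + (-7082 - 20727)*(1/20375) = -6392/12203 - 27809*1/20375 = -6392/12203 - 27809/20375 = -469590227/248636125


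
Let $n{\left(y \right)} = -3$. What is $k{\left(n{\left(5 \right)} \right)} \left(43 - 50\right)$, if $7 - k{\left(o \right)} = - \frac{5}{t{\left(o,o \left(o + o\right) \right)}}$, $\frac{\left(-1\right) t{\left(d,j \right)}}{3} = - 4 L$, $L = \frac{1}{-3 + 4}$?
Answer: $- \frac{623}{12} \approx -51.917$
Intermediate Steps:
$L = 1$ ($L = 1^{-1} = 1$)
$t{\left(d,j \right)} = 12$ ($t{\left(d,j \right)} = - 3 \left(\left(-4\right) 1\right) = \left(-3\right) \left(-4\right) = 12$)
$k{\left(o \right)} = \frac{89}{12}$ ($k{\left(o \right)} = 7 - - \frac{5}{12} = 7 + \frac{5}{12} = \frac{89}{12}$)
$k{\left(n{\left(5 \right)} \right)} \left(43 - 50\right) = \frac{89 \left(43 - 50\right)}{12} = \frac{89}{12} \left(-7\right) = - \frac{623}{12}$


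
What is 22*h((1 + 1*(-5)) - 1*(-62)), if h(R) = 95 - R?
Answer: 814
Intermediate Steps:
22*h((1 + 1*(-5)) - 1*(-62)) = 22*(95 - ((1 + 1*(-5)) - 1*(-62))) = 22*(95 - ((1 - 5) + 62)) = 22*(95 - (-4 + 62)) = 22*(95 - 1*58) = 22*(95 - 58) = 22*37 = 814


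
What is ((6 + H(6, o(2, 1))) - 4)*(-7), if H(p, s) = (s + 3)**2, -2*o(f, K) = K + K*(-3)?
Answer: -126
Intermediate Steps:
o(f, K) = K (o(f, K) = -(K + K*(-3))/2 = -(K - 3*K)/2 = -(-1)*K = K)
H(p, s) = (3 + s)**2
((6 + H(6, o(2, 1))) - 4)*(-7) = ((6 + (3 + 1)**2) - 4)*(-7) = ((6 + 4**2) - 4)*(-7) = ((6 + 16) - 4)*(-7) = (22 - 4)*(-7) = 18*(-7) = -126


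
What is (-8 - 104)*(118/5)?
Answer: -13216/5 ≈ -2643.2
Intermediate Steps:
(-8 - 104)*(118/5) = -13216/5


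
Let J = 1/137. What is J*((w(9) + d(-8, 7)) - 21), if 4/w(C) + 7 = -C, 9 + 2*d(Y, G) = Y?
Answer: -119/548 ≈ -0.21715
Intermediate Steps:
J = 1/137 ≈ 0.0072993
d(Y, G) = -9/2 + Y/2
w(C) = 4/(-7 - C)
J*((w(9) + d(-8, 7)) - 21) = ((-4/(7 + 9) + (-9/2 + (½)*(-8))) - 21)/137 = ((-4/16 + (-9/2 - 4)) - 21)/137 = ((-4*1/16 - 17/2) - 21)/137 = ((-¼ - 17/2) - 21)/137 = (-35/4 - 21)/137 = (1/137)*(-119/4) = -119/548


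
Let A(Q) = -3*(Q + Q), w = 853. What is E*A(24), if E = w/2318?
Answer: -61416/1159 ≈ -52.990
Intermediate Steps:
A(Q) = -6*Q
E = 853/2318 ≈ 0.36799
E*A(24) = 853*(-6*24)/2318 = (853/2318)*(-144) = -61416/1159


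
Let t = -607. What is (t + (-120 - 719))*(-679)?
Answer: 981834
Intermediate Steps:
(t + (-120 - 719))*(-679) = (-607 + (-120 - 719))*(-679) = (-607 - 839)*(-679) = -1446*(-679) = 981834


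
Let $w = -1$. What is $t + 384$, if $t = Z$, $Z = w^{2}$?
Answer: $385$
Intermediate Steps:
$Z = 1$ ($Z = \left(-1\right)^{2} = 1$)
$t = 1$
$t + 384 = 1 + 384 = 385$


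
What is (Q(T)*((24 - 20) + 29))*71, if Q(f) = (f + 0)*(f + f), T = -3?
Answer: 42174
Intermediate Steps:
Q(f) = 2*f**2 (Q(f) = f*(2*f) = 2*f**2)
(Q(T)*((24 - 20) + 29))*71 = ((2*(-3)**2)*((24 - 20) + 29))*71 = ((2*9)*(4 + 29))*71 = (18*33)*71 = 594*71 = 42174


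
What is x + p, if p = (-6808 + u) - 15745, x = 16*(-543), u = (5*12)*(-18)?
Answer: -32321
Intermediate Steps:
u = -1080 (u = 60*(-18) = -1080)
x = -8688
p = -23633 (p = (-6808 - 1080) - 15745 = -7888 - 15745 = -23633)
x + p = -8688 - 23633 = -32321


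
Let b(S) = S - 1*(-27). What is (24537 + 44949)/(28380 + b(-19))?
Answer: 34743/14194 ≈ 2.4477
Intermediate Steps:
b(S) = 27 + S (b(S) = S + 27 = 27 + S)
(24537 + 44949)/(28380 + b(-19)) = (24537 + 44949)/(28380 + (27 - 19)) = 69486/(28380 + 8) = 69486/28388 = 69486*(1/28388) = 34743/14194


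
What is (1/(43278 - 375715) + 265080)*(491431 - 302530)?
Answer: 16646409474655059/332437 ≈ 5.0074e+10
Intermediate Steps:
(1/(43278 - 375715) + 265080)*(491431 - 302530) = (1/(-332437) + 265080)*188901 = (-1/332437 + 265080)*188901 = (88122399959/332437)*188901 = 16646409474655059/332437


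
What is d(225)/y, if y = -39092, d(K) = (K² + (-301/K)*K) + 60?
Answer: -12596/9773 ≈ -1.2889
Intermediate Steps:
d(K) = -241 + K² (d(K) = (K² - 301) + 60 = (-301 + K²) + 60 = -241 + K²)
d(225)/y = (-241 + 225²)/(-39092) = (-241 + 50625)*(-1/39092) = 50384*(-1/39092) = -12596/9773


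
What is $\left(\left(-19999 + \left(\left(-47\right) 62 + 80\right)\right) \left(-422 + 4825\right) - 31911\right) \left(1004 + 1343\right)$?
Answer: $-236027486670$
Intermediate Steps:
$\left(\left(-19999 + \left(\left(-47\right) 62 + 80\right)\right) \left(-422 + 4825\right) - 31911\right) \left(1004 + 1343\right) = \left(\left(-19999 + \left(-2914 + 80\right)\right) 4403 - 31911\right) 2347 = \left(\left(-19999 - 2834\right) 4403 - 31911\right) 2347 = \left(\left(-22833\right) 4403 - 31911\right) 2347 = \left(-100533699 - 31911\right) 2347 = \left(-100565610\right) 2347 = -236027486670$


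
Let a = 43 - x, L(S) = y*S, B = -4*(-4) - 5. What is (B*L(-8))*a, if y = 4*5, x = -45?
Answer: -154880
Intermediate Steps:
B = 11 (B = 16 - 5 = 11)
y = 20
L(S) = 20*S
a = 88 (a = 43 - 1*(-45) = 43 + 45 = 88)
(B*L(-8))*a = (11*(20*(-8)))*88 = (11*(-160))*88 = -1760*88 = -154880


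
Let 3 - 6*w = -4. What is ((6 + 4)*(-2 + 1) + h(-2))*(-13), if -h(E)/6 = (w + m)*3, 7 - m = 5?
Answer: 871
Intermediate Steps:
m = 2 (m = 7 - 1*5 = 7 - 5 = 2)
w = 7/6 (w = ½ - ⅙*(-4) = ½ + ⅔ = 7/6 ≈ 1.1667)
h(E) = -57 (h(E) = -6*(7/6 + 2)*3 = -19*3 = -6*19/2 = -57)
((6 + 4)*(-2 + 1) + h(-2))*(-13) = ((6 + 4)*(-2 + 1) - 57)*(-13) = (10*(-1) - 57)*(-13) = (-10 - 57)*(-13) = -67*(-13) = 871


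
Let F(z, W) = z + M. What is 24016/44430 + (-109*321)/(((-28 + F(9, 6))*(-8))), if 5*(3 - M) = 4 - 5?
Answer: -3878814119/14039880 ≈ -276.27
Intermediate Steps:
M = 16/5 (M = 3 - (4 - 5)/5 = 3 - ⅕*(-1) = 3 + ⅕ = 16/5 ≈ 3.2000)
F(z, W) = 16/5 + z (F(z, W) = z + 16/5 = 16/5 + z)
24016/44430 + (-109*321)/(((-28 + F(9, 6))*(-8))) = 24016/44430 + (-109*321)/(((-28 + (16/5 + 9))*(-8))) = 24016*(1/44430) - 34989*(-1/(8*(-28 + 61/5))) = 12008/22215 - 34989/((-79/5*(-8))) = 12008/22215 - 34989/632/5 = 12008/22215 - 34989*5/632 = 12008/22215 - 174945/632 = -3878814119/14039880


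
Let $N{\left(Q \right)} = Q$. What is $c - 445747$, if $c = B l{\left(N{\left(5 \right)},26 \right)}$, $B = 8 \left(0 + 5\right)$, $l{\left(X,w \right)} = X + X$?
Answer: $-445347$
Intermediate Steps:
$l{\left(X,w \right)} = 2 X$
$B = 40$ ($B = 8 \cdot 5 = 40$)
$c = 400$ ($c = 40 \cdot 2 \cdot 5 = 40 \cdot 10 = 400$)
$c - 445747 = 400 - 445747 = -445347$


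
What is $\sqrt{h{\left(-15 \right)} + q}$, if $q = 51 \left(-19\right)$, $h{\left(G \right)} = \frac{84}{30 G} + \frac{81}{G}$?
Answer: $\frac{i \sqrt{219282}}{15} \approx 31.218 i$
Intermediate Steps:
$h{\left(G \right)} = \frac{419}{5 G}$ ($h{\left(G \right)} = 84 \frac{1}{30 G} + \frac{81}{G} = \frac{14}{5 G} + \frac{81}{G} = \frac{419}{5 G}$)
$q = -969$
$\sqrt{h{\left(-15 \right)} + q} = \sqrt{\frac{419}{5 \left(-15\right)} - 969} = \sqrt{\frac{419}{5} \left(- \frac{1}{15}\right) - 969} = \sqrt{- \frac{419}{75} - 969} = \sqrt{- \frac{73094}{75}} = \frac{i \sqrt{219282}}{15}$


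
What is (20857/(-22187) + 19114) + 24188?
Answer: 960720617/22187 ≈ 43301.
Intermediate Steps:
(20857/(-22187) + 19114) + 24188 = (20857*(-1/22187) + 19114) + 24188 = (-20857/22187 + 19114) + 24188 = 424061461/22187 + 24188 = 960720617/22187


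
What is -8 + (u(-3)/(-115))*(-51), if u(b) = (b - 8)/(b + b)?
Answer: -1653/230 ≈ -7.1870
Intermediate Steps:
u(b) = (-8 + b)/(2*b) (u(b) = (-8 + b)/((2*b)) = (-8 + b)*(1/(2*b)) = (-8 + b)/(2*b))
-8 + (u(-3)/(-115))*(-51) = -8 + (((½)*(-8 - 3)/(-3))/(-115))*(-51) = -8 + (((½)*(-⅓)*(-11))*(-1/115))*(-51) = -8 + ((11/6)*(-1/115))*(-51) = -8 - 11/690*(-51) = -8 + 187/230 = -1653/230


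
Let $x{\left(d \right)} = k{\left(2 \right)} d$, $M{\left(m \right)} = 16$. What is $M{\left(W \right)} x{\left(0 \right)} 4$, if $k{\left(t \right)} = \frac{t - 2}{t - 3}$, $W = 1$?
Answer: $0$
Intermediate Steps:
$k{\left(t \right)} = \frac{-2 + t}{-3 + t}$
$x{\left(d \right)} = 0$ ($x{\left(d \right)} = \frac{-2 + 2}{-3 + 2} d = \frac{1}{-1} \cdot 0 d = \left(-1\right) 0 d = 0 d = 0$)
$M{\left(W \right)} x{\left(0 \right)} 4 = 16 \cdot 0 \cdot 4 = 16 \cdot 0 = 0$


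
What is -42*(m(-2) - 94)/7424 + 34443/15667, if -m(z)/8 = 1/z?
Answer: 78731523/29077952 ≈ 2.7076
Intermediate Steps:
m(z) = -8/z
-42*(m(-2) - 94)/7424 + 34443/15667 = -42*(-8/(-2) - 94)/7424 + 34443/15667 = -42*(-8*(-½) - 94)*(1/7424) + 34443*(1/15667) = -42*(4 - 94)*(1/7424) + 34443/15667 = -42*(-90)*(1/7424) + 34443/15667 = 3780*(1/7424) + 34443/15667 = 945/1856 + 34443/15667 = 78731523/29077952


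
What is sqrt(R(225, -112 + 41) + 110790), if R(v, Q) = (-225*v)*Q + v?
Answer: 3*sqrt(411710) ≈ 1924.9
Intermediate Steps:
R(v, Q) = v - 225*Q*v (R(v, Q) = -225*Q*v + v = v - 225*Q*v)
sqrt(R(225, -112 + 41) + 110790) = sqrt(225*(1 - 225*(-112 + 41)) + 110790) = sqrt(225*(1 - 225*(-71)) + 110790) = sqrt(225*(1 + 15975) + 110790) = sqrt(225*15976 + 110790) = sqrt(3594600 + 110790) = sqrt(3705390) = 3*sqrt(411710)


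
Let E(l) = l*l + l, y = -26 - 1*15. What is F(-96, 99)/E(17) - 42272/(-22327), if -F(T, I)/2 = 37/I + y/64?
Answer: 41016569933/21643972416 ≈ 1.8951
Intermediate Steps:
y = -41 (y = -26 - 15 = -41)
E(l) = l + l² (E(l) = l² + l = l + l²)
F(T, I) = 41/32 - 74/I (F(T, I) = -2*(37/I - 41/64) = -2*(-41/64 + 37/I) = 41/32 - 74/I)
F(-96, 99)/E(17) - 42272/(-22327) = (41/32 - 74/99)/((17*(1 + 17))) - 42272/(-22327) = (41/32 - 74*1/99)/((17*18)) - 42272*(-1/22327) = (41/32 - 74/99)/306 + 42272/22327 = (1691/3168)*(1/306) + 42272/22327 = 1691/969408 + 42272/22327 = 41016569933/21643972416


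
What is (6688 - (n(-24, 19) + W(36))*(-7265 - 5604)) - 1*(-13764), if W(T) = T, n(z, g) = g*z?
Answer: -5384528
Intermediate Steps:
(6688 - (n(-24, 19) + W(36))*(-7265 - 5604)) - 1*(-13764) = (6688 - (19*(-24) + 36)*(-7265 - 5604)) - 1*(-13764) = (6688 - (-456 + 36)*(-12869)) + 13764 = (6688 - (-420)*(-12869)) + 13764 = (6688 - 1*5404980) + 13764 = (6688 - 5404980) + 13764 = -5398292 + 13764 = -5384528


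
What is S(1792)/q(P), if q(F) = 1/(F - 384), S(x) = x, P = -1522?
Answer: -3415552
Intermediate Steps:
q(F) = 1/(-384 + F)
S(1792)/q(P) = 1792/(1/(-384 - 1522)) = 1792/(1/(-1906)) = 1792/(-1/1906) = 1792*(-1906) = -3415552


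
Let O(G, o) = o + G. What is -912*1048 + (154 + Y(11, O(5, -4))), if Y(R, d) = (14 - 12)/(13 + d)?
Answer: -6689353/7 ≈ -9.5562e+5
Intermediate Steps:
O(G, o) = G + o
Y(R, d) = 2/(13 + d)
-912*1048 + (154 + Y(11, O(5, -4))) = -912*1048 + (154 + 2/(13 + (5 - 4))) = -955776 + (154 + 2/(13 + 1)) = -955776 + (154 + 2/14) = -955776 + (154 + 2*(1/14)) = -955776 + (154 + ⅐) = -955776 + 1079/7 = -6689353/7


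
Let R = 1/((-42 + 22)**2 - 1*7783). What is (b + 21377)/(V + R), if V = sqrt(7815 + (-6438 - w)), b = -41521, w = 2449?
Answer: 148723152/58433314609 + 4392092124864*I*sqrt(67)/58433314609 ≈ 0.0025452 + 615.25*I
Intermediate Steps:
V = 4*I*sqrt(67) (V = sqrt(7815 + (-6438 - 1*2449)) = sqrt(7815 + (-6438 - 2449)) = sqrt(7815 - 8887) = sqrt(-1072) = 4*I*sqrt(67) ≈ 32.741*I)
R = -1/7383 (R = 1/((-20)**2 - 7783) = 1/(400 - 7783) = 1/(-7383) = -1/7383 ≈ -0.00013545)
(b + 21377)/(V + R) = (-41521 + 21377)/(4*I*sqrt(67) - 1/7383) = -20144/(-1/7383 + 4*I*sqrt(67))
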